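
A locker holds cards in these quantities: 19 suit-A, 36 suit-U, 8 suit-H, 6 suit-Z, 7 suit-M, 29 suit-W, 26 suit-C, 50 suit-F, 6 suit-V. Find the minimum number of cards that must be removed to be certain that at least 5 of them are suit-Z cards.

In the worst case for collecting suit-Z cards, every non-suit-Z card comes out first.
There are 19 + 36 + 8 + 7 + 29 + 26 + 50 + 6 = 181 non-suit-Z cards altogether.
After those, each further card must be suit-Z, so 181 + 5 = 186 draws guarantee 5 suit-Z cards.

186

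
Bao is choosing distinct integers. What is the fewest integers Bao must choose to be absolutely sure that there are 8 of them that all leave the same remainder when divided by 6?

43

The 6 residue classes mod 6 are the pigeonholes.
With 42 integers one could put 7 in each residue class and have no class reach 8.
The 43rd integer pushes some class to 8, so 6·7 + 1 = 43.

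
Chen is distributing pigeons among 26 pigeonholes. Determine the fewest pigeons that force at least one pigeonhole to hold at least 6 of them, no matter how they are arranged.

131

With 130 pigeons one could put exactly 5 in each of the 26 pigeonholes, and no pigeonhole would reach 6.
Pigeonhole: one more pigeon must land in a pigeonhole that already has 5, giving it 6.
So 26 × 5 + 1 = 131 pigeons are required.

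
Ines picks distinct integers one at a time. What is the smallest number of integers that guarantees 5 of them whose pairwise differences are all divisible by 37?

149

Integers whose pairwise differences are multiples of 37 are exactly those sharing a remainder mod 37. The 37 residue classes mod 37 are the pigeonholes.
With 148 integers one could put 4 in each residue class and have no class reach 5.
The 149th integer pushes some class to 5, so 37·4 + 1 = 149.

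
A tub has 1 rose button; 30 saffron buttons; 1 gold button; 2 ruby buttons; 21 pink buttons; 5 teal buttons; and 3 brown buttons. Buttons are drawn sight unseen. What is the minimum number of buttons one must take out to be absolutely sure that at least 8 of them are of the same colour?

By pigeonhole, the 7 colours are the holes; the buttons drawn are the pigeons.
To avoid 8 of any one colour, the worst case takes at most 7 of each colour, or every button of a colour that has fewer than 7.
That gives 1 + 7 + 1 + 2 + 7 + 5 + 3 = 26 buttons with no colour reaching 8.
The next button forces some colour to 8, so 26 + 1 = 27.

27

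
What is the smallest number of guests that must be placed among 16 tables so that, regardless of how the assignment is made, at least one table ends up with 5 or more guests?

With 64 guests one could put exactly 4 in each of the 16 tables, and no table would reach 5.
One more guest must land in a table that already has 4, giving it 5.
So 16 × 4 + 1 = 65 guests are required.

65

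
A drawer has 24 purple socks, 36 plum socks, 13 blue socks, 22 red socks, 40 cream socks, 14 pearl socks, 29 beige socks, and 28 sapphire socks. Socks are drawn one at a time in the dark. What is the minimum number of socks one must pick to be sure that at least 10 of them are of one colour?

An adversary could hand out at most 9 socks per colour: 9 + 9 + 9 + 9 + 9 + 9 + 9 + 9 = 72 socks and still no colour has 10.
By pigeonhole, one more sock lands in a colour already at 9, so 73 draws are enough and 72 are not.

73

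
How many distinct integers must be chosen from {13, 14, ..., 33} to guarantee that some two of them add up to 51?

14

A set avoiding the sum 51 can contain at most one of each pair {x, 51−x}, plus the 5 elements whose complement lies outside the range.
The integers 13, …, 25 (13 of them) are such a set: any two sum to at least 13+14 = 27 and at most 24+25 = 49 < 51.
Any 14th integer completes one of the 8 pairs, so 14 choices force a sum of 51.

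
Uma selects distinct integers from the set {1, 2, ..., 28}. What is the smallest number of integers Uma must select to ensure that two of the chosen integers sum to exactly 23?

18

A set avoiding the sum 23 can contain at most one of each pair {x, 23−x}, plus the 6 elements whose complement lies outside the range.
The integers 12, …, 28 (17 of them) are such a set: any two sum to at least 12+13 = 25 > 23.
Any 18th integer completes one of the 11 pairs, so 18 choices force a sum of 23.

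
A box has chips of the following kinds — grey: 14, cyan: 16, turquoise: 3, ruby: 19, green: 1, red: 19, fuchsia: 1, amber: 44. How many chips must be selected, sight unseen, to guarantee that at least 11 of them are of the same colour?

The 8 colours are the holes; the chips drawn are the pigeons.
To avoid 11 of any one colour, the worst case takes at most 10 of each colour, or every chip of a colour that has fewer than 10.
That gives 10 + 10 + 3 + 10 + 1 + 10 + 1 + 10 = 55 chips with no colour reaching 11.
The next chip forces some colour to 11, so 55 + 1 = 56.

56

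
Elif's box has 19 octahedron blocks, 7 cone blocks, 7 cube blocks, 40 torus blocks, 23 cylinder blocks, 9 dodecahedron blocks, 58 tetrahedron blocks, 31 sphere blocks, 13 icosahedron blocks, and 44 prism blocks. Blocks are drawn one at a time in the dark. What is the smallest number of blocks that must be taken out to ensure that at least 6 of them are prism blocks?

In the worst case for collecting prism blocks, every non-prism block comes out first.
There are 19 + 7 + 7 + 40 + 23 + 9 + 58 + 31 + 13 = 207 non-prism blocks altogether.
After those, each further block must be prism, so 207 + 6 = 213 draws guarantee 6 prism blocks.

213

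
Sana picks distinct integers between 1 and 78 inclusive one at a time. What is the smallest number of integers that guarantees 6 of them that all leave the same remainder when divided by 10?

The 10 residue classes mod 10 are the pigeonholes.
With 50 integers one could put 5 in each residue class and have no class reach 6.
The 51st integer pushes some class to 6, so 10·5 + 1 = 51.

51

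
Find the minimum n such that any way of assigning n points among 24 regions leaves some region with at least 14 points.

313

With 312 points one could put exactly 13 in each of the 24 regions, and no region would reach 14.
By the pigeonhole principle, one more point must land in a region that already has 13, giving it 14.
So 24 × 13 + 1 = 313 points are required.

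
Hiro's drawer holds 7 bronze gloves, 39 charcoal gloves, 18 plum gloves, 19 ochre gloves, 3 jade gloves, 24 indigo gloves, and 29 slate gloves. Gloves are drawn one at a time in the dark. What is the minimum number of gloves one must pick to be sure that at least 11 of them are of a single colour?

Pigeonhole: put each drawn glove into a box by colour. The largest draw with every box below 11 takes min(count, 10) from each colour; colours with fewer than 10 contribute all they have.
Σ min(cᵢ, 10) = 7 + 10 + 10 + 10 + 3 + 10 + 10 = 60.
Draw number 60 + 1 = 61 must push one box to 11.

61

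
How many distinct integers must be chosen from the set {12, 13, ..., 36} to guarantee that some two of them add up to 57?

18

Group the elements by complementary pair {x, 57−x}: {21,36}, {22,35}, {23,34}, …, giving 8 two-element pairs and 9 integers whose partner 57−x falls outside [12,36].
Treating each of those 17 groups as a pigeonhole, one can pick one integer per group — 17 integers — with no two summing to 57.
The 18th integer lands in an occupied pair, forcing a sum of 57.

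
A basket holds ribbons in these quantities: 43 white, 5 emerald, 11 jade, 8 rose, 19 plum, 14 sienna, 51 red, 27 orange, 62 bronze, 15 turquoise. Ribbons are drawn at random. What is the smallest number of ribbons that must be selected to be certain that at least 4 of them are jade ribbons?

248

In the worst case for collecting jade ribbons, every non-jade ribbon comes out first.
There are 43 + 5 + 8 + 19 + 14 + 51 + 27 + 62 + 15 = 244 non-jade ribbons altogether.
After those, each further ribbon must be jade, so 244 + 4 = 248 draws guarantee 4 jade ribbons.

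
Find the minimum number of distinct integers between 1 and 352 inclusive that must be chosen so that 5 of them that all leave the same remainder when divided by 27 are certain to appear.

By the pigeonhole principle, the 27 residue classes mod 27 are the pigeonholes.
With 108 integers one could put 4 in each residue class and have no class reach 5.
The 109th integer pushes some class to 5, so 27·4 + 1 = 109.

109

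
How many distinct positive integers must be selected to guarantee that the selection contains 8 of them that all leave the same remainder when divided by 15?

Pigeonhole: the 15 residue classes mod 15 are the pigeonholes.
With 105 integers one could put 7 in each residue class and have no class reach 8.
The 106th integer pushes some class to 8, so 15·7 + 1 = 106.

106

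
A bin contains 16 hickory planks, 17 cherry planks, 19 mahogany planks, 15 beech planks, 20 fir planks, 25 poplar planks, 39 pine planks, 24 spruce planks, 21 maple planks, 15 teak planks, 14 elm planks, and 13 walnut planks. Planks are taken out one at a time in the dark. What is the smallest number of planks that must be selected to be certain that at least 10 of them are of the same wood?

An adversary could hand out at most 9 planks per wood: 9 + 9 + 9 + 9 + 9 + 9 + 9 + 9 + 9 + 9 + 9 + 9 = 108 planks and still no wood has 10.
One more plank lands in a wood already at 9, so 109 draws are enough and 108 are not.

109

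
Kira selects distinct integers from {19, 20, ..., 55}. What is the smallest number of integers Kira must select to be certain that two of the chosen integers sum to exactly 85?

A set avoiding the sum 85 can contain at most one of each pair {x, 85−x}, plus the 11 elements whose complement lies outside the range.
The integers 19, …, 42 (24 of them) are such a set: any two sum to at least 19+20 = 39 and at most 41+42 = 83 < 85.
By pigeonhole, any 25th integer completes one of the 13 pairs, so 25 choices force a sum of 85.

25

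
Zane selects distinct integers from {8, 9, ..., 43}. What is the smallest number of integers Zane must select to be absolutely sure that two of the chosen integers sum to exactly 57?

Two chosen integers sum to 57 exactly when both halves of some pair {x, 57−x} with 14 ≤ x ≤ 57−x ≤ 43 are chosen — 15 such pairs.
The remaining 6 elements (those with no distinct partner in range) can never complete a 57-sum, so the worst case takes all of them and one from each pair: 6 + 15 = 21.
The 22nd integer has to be the second member of some pair, so 21 + 1 = 22.

22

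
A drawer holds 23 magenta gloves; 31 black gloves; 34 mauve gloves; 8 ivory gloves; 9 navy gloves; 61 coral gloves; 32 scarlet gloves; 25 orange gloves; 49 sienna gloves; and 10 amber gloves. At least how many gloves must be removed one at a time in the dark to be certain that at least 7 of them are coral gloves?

In the worst case for collecting coral gloves, every non-coral glove comes out first.
There are 23 + 31 + 34 + 8 + 9 + 32 + 25 + 49 + 10 = 221 non-coral gloves altogether.
After those, each further glove must be coral, so 221 + 7 = 228 draws guarantee 7 coral gloves.

228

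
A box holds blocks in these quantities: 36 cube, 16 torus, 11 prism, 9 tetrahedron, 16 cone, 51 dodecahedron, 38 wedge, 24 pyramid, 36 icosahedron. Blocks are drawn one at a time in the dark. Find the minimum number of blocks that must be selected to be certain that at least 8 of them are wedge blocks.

207

In the worst case for collecting wedge blocks, every non-wedge block comes out first.
There are 36 + 16 + 11 + 9 + 16 + 51 + 24 + 36 = 199 non-wedge blocks altogether.
After those, each further block must be wedge, so 199 + 8 = 207 draws guarantee 8 wedge blocks.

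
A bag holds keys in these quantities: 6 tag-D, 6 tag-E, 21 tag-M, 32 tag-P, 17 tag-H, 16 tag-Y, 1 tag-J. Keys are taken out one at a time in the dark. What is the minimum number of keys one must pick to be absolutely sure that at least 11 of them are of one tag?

54

The 7 tags are the holes; the keys drawn are the pigeons.
To avoid 11 of any one tag, the worst case takes at most 10 of each tag, or every key of a tag that has fewer than 10.
That gives 6 + 6 + 10 + 10 + 10 + 10 + 1 = 53 keys with no tag reaching 11.
The next key forces some tag to 11, so 53 + 1 = 54.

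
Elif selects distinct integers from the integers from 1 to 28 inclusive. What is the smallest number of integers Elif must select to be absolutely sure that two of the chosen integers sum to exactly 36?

Group the elements by complementary pair {x, 36−x}: {8,28}, {9,27}, {10,26}, …, giving 10 two-element pairs, the single value 18 (it cannot pair with itself since the integers are distinct), and 7 integers whose partner 36−x falls outside [1,28].
Treating each of those 18 groups as a pigeonhole, one can pick one integer per group — 18 integers — with no two summing to 36.
The 19th integer lands in an occupied pair, forcing a sum of 36.

19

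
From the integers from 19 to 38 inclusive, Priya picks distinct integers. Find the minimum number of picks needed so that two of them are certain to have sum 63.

14

Group the elements by complementary pair {x, 63−x}: {25,38}, {26,37}, {27,36}, …, giving 7 two-element pairs and 6 integers whose partner 63−x falls outside [19,38].
Treating each of those 13 groups as a pigeonhole, one can pick one integer per group — 13 integers — with no two summing to 63.
The 14th integer lands in an occupied pair, forcing a sum of 63.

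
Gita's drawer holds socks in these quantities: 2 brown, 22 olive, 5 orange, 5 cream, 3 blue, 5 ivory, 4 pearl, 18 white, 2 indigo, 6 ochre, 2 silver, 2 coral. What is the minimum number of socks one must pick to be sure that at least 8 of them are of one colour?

51

By the pigeonhole principle, put each drawn sock into a box by colour. The largest draw with every box below 8 takes min(count, 7) from each colour; colours with fewer than 7 contribute all they have.
Σ min(cᵢ, 7) = 2 + 7 + 5 + 5 + 3 + 5 + 4 + 7 + 2 + 6 + 2 + 2 = 50.
Draw number 50 + 1 = 51 must push one box to 8.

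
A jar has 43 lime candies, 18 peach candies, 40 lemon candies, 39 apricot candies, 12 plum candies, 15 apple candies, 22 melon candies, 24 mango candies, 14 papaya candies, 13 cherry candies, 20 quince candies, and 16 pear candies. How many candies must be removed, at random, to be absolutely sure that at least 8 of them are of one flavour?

The 12 flavours are the holes; the candies drawn are the pigeons.
To avoid 8 of any one flavour, the worst case takes at most 7 of each flavour.
That gives 7 + 7 + 7 + 7 + 7 + 7 + 7 + 7 + 7 + 7 + 7 + 7 = 84 candies with no flavour reaching 8.
The next candy forces some flavour to 8, so 84 + 1 = 85.

85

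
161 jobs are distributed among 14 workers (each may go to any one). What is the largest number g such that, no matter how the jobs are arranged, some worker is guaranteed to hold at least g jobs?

12

By pigeonhole, the 14 workers are the holes and the 161 jobs are the pigeons.
If every worker held at most 11 jobs, the total would be at most 14 × 11 = 154, which is less than 161.
So some worker holds at least ⌈161/14⌉ = 12 jobs.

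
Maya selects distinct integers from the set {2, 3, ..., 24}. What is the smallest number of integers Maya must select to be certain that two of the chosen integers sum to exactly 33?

16

Group the elements by complementary pair {x, 33−x}: {9,24}, {10,23}, {11,22}, …, giving 8 two-element pairs and 7 integers whose partner 33−x falls outside [2,24].
Treating each of those 15 groups as a pigeonhole, one can pick one integer per group — 15 integers — with no two summing to 33.
The 16th integer lands in an occupied pair, forcing a sum of 33.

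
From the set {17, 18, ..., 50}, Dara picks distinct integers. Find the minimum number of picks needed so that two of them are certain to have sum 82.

26

A set avoiding the sum 82 can contain at most one of each pair {x, 82−x}, plus the 16 elements whose complement lies outside the range or equal to its own complement.
The integers 17, …, 41 (25 of them) are such a set: any two sum to at least 17+18 = 35 and at most 40+41 = 81 < 82.
Pigeonhole: any 26th integer completes one of the 9 pairs, so 26 choices force a sum of 82.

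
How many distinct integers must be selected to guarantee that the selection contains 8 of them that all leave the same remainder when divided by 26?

183

The 26 residue classes mod 26 are the pigeonholes.
With 182 integers one could put 7 in each residue class and have no class reach 8.
The 183rd integer pushes some class to 8, so 26·7 + 1 = 183.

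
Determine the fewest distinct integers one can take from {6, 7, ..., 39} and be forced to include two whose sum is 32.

25

Group the elements by complementary pair {x, 32−x}: {6,26}, {7,25}, {8,24}, …, giving 10 two-element pairs, the single value 16 (it cannot pair with itself since the integers are distinct), and 13 integers whose partner 32−x falls outside [6,39].
Treating each of those 24 groups as a pigeonhole, one can pick one integer per group — 24 integers — with no two summing to 32.
The 25th integer lands in an occupied pair, forcing a sum of 32.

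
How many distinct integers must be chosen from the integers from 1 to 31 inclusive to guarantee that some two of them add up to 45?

23

A set avoiding the sum 45 can contain at most one of each pair {x, 45−x}, plus the 13 elements whose complement lies outside the range.
The integers 1, …, 22 (22 of them) are such a set: any two sum to at least 1+2 = 3 and at most 21+22 = 43 < 45.
Any 23rd integer completes one of the 9 pairs, so 23 choices force a sum of 45.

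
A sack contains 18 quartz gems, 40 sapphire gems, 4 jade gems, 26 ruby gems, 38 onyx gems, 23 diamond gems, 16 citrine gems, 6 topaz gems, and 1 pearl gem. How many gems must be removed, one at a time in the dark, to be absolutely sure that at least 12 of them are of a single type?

78

By the pigeonhole principle, put each drawn gem into a box by type. The largest draw with every box below 12 takes min(count, 11) from each type; types with fewer than 11 contribute all they have.
Σ min(cᵢ, 11) = 11 + 11 + 4 + 11 + 11 + 11 + 11 + 6 + 1 = 77.
Draw number 77 + 1 = 78 must push one box to 12.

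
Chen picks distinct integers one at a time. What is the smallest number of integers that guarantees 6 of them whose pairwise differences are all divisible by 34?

171

Integers whose pairwise differences are multiples of 34 are exactly those sharing a remainder mod 34. Pigeonhole: the 34 residue classes mod 34 are the pigeonholes.
With 170 integers one could put 5 in each residue class and have no class reach 6.
The 171st integer pushes some class to 6, so 34·5 + 1 = 171.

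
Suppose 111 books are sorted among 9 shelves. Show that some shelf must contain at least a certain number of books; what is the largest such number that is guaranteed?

Pigeonhole: the 9 shelves are the holes and the 111 books are the pigeons.
If every shelf held at most 12 books, the total would be at most 9 × 12 = 108, which is less than 111.
So some shelf holds at least ⌈111/9⌉ = 13 books.

13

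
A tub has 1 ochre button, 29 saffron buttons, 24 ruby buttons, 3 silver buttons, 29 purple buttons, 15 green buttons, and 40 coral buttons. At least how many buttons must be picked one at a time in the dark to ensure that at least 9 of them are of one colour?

45

By pigeonhole, the 7 colours are the holes; the buttons drawn are the pigeons.
To avoid 9 of any one colour, the worst case takes at most 8 of each colour, or every button of a colour that has fewer than 8.
That gives 1 + 8 + 8 + 3 + 8 + 8 + 8 = 44 buttons with no colour reaching 9.
The next button forces some colour to 9, so 44 + 1 = 45.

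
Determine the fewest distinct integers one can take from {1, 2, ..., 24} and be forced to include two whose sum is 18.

Group the elements by complementary pair {x, 18−x}: {1,17}, {2,16}, {3,15}, …, giving 8 two-element pairs, the single value 9 (it cannot pair with itself since the integers are distinct), and 7 integers whose partner 18−x falls outside [1,24].
Treating each of those 16 groups as a pigeonhole, one can pick one integer per group — 16 integers — with no two summing to 18.
The 17th integer lands in an occupied pair, forcing a sum of 18.

17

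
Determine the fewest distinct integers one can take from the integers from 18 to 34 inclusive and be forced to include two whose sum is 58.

13

Two chosen integers sum to 58 exactly when both halves of some pair {x, 58−x} with 24 ≤ x ≤ 58−x ≤ 34 are chosen — 5 such pairs.
The remaining 7 elements (those with no distinct partner in range) can never complete a 58-sum, so the worst case takes all of them and one from each pair: 7 + 5 = 12.
The 13th integer has to be the second member of some pair, so 12 + 1 = 13.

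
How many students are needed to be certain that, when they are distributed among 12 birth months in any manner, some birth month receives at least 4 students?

With 36 students one could put exactly 3 in each of the 12 birth months, and no birth month would reach 4.
By the pigeonhole principle, one more student must land in a birth month that already has 3, giving it 4.
So 12 × 3 + 1 = 37 students are required.

37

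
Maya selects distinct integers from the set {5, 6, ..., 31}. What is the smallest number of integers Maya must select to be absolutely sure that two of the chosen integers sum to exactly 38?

A set avoiding the sum 38 can contain at most one of each pair {x, 38−x}, plus the 3 elements whose complement lies outside the range or equal to its own complement.
The integers 5, …, 19 (15 of them) are such a set: any two sum to at least 5+6 = 11 and at most 18+19 = 37 < 38.
Pigeonhole: any 16th integer completes one of the 12 pairs, so 16 choices force a sum of 38.

16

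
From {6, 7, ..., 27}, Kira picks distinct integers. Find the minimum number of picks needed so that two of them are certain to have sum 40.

16

A set avoiding the sum 40 can contain at most one of each pair {x, 40−x}, plus the 8 elements whose complement lies outside the range or equal to its own complement.
The integers 6, …, 20 (15 of them) are such a set: any two sum to at least 6+7 = 13 and at most 19+20 = 39 < 40.
Any 16th integer completes one of the 7 pairs, so 16 choices force a sum of 40.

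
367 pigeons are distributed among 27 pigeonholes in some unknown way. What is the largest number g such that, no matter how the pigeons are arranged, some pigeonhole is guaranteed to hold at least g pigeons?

14

By the pigeonhole principle, the 27 pigeonholes are the holes and the 367 pigeons are the pigeons.
If every pigeonhole held at most 13 pigeons, the total would be at most 27 × 13 = 351, which is less than 367.
So some pigeonhole holds at least ⌈367/27⌉ = 14 pigeons.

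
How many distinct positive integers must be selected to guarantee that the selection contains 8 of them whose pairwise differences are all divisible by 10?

71

Integers whose pairwise differences are multiples of 10 are exactly those sharing a remainder mod 10. By pigeonhole, the 10 residue classes mod 10 are the pigeonholes.
With 70 integers one could put 7 in each residue class and have no class reach 8.
The 71st integer pushes some class to 8, so 10·7 + 1 = 71.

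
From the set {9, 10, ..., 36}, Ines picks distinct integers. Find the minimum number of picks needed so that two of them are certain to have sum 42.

17

Two chosen integers sum to 42 exactly when both halves of some pair {x, 42−x} with 9 ≤ x ≤ 42−x ≤ 33 are chosen — 12 such pairs.
The remaining 4 elements (those with no distinct partner in range) can never complete a 42-sum, so the worst case takes all of them and one from each pair: 4 + 12 = 16.
The 17th integer has to be the second member of some pair, so 16 + 1 = 17.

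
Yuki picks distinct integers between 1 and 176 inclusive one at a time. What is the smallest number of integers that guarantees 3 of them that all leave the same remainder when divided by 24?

49

Pigeonhole: the 24 residue classes mod 24 are the pigeonholes.
With 48 integers one could put 2 in each residue class and have no class reach 3.
The 49th integer pushes some class to 3, so 24·2 + 1 = 49.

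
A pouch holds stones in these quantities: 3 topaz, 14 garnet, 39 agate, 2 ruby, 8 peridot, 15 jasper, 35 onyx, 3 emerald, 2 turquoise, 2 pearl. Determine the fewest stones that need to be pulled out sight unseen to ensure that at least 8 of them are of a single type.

48

Pigeonhole: put each drawn stone into a box by type. The largest draw with every box below 8 takes min(count, 7) from each type; types with fewer than 7 contribute all they have.
Σ min(cᵢ, 7) = 3 + 7 + 7 + 2 + 7 + 7 + 7 + 3 + 2 + 2 = 47.
Draw number 47 + 1 = 48 must push one box to 8.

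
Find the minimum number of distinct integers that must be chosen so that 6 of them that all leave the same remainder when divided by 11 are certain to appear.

56

By the pigeonhole principle, the 11 residue classes mod 11 are the pigeonholes.
With 55 integers one could put 5 in each residue class and have no class reach 6.
The 56th integer pushes some class to 6, so 11·5 + 1 = 56.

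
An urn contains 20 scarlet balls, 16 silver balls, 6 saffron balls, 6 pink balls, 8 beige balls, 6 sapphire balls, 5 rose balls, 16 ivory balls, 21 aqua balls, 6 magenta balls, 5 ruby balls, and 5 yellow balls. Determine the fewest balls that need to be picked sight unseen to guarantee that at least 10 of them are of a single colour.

Pigeonhole: the 12 colours are the holes; the balls drawn are the pigeons.
To avoid 10 of any one colour, the worst case takes at most 9 of each colour, or every ball of a colour that has fewer than 9.
That gives 9 + 9 + 6 + 6 + 8 + 6 + 5 + 9 + 9 + 6 + 5 + 5 = 83 balls with no colour reaching 10.
The next ball forces some colour to 10, so 83 + 1 = 84.

84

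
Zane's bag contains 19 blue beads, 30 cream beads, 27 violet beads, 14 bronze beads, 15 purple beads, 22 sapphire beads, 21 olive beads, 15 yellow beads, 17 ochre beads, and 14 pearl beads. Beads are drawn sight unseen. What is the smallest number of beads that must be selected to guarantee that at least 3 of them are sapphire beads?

175

In the worst case for collecting sapphire beads, every non-sapphire bead comes out first.
There are 19 + 30 + 27 + 14 + 15 + 21 + 15 + 17 + 14 = 172 non-sapphire beads altogether.
After those, each further bead must be sapphire, so 172 + 3 = 175 draws guarantee 3 sapphire beads.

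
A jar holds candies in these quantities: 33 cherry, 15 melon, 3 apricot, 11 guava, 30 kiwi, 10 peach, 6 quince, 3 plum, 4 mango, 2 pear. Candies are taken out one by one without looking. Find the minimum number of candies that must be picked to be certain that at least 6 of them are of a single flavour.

By pigeonhole, put each drawn candy into a box by flavour. The largest draw with every box below 6 takes min(count, 5) from each flavour; flavours with fewer than 5 contribute all they have.
Σ min(cᵢ, 5) = 5 + 5 + 3 + 5 + 5 + 5 + 5 + 3 + 4 + 2 = 42.
Draw number 42 + 1 = 43 must push one box to 6.

43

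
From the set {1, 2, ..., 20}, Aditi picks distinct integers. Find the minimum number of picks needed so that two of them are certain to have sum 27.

14

Group the elements by complementary pair {x, 27−x}: {7,20}, {8,19}, {9,18}, …, giving 7 two-element pairs and 6 integers whose partner 27−x falls outside [1,20].
Treating each of those 13 groups as a pigeonhole, one can pick one integer per group — 13 integers — with no two summing to 27.
The 14th integer lands in an occupied pair, forcing a sum of 27.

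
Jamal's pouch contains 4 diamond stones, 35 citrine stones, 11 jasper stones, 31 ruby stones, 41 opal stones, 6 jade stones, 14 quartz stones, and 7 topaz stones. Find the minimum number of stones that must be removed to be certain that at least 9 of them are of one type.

58

An adversary could hand out at most 8 stones per type (diamond, jade, topaz run out sooner): 4 + 8 + 8 + 8 + 8 + 6 + 8 + 7 = 57 stones and still no type has 9.
By the pigeonhole principle, one more stone lands in a type already at 8, so 58 draws are enough and 57 are not.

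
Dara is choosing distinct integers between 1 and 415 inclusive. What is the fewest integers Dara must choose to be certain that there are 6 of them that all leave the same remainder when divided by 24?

121

By pigeonhole, the 24 residue classes mod 24 are the pigeonholes.
With 120 integers one could put 5 in each residue class and have no class reach 6.
The 121st integer pushes some class to 6, so 24·5 + 1 = 121.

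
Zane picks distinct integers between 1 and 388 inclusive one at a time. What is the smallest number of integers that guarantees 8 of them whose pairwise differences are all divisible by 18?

127

Integers whose pairwise differences are multiples of 18 are exactly those sharing a remainder mod 18. By pigeonhole, the 18 residue classes mod 18 are the pigeonholes.
With 126 integers one could put 7 in each residue class and have no class reach 8.
The 127th integer pushes some class to 8, so 18·7 + 1 = 127.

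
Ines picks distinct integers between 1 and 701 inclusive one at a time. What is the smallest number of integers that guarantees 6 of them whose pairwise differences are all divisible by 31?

Integers whose pairwise differences are multiples of 31 are exactly those sharing a remainder mod 31. By pigeonhole, the 31 residue classes mod 31 are the pigeonholes.
With 155 integers one could put 5 in each residue class and have no class reach 6.
The 156th integer pushes some class to 6, so 31·5 + 1 = 156.

156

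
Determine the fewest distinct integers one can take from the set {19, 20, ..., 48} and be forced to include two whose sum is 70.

18

A set avoiding the sum 70 can contain at most one of each pair {x, 70−x}, plus the 4 elements whose complement lies outside the range or equal to its own complement.
The integers 19, …, 35 (17 of them) are such a set: any two sum to at least 19+20 = 39 and at most 34+35 = 69 < 70.
By pigeonhole, any 18th integer completes one of the 13 pairs, so 18 choices force a sum of 70.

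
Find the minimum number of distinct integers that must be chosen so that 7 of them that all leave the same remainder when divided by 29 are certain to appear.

The 29 residue classes mod 29 are the pigeonholes.
With 174 integers one could put 6 in each residue class and have no class reach 7.
The 175th integer pushes some class to 7, so 29·6 + 1 = 175.

175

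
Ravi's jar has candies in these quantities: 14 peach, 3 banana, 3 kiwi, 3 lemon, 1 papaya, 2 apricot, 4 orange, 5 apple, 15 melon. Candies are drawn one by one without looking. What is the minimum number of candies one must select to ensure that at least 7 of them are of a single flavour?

34

Pigeonhole: the 9 flavours are the holes; the candies drawn are the pigeons.
To avoid 7 of any one flavour, the worst case takes at most 6 of each flavour, or every candy of a flavour that has fewer than 6.
That gives 6 + 3 + 3 + 3 + 1 + 2 + 4 + 5 + 6 = 33 candies with no flavour reaching 7.
The next candy forces some flavour to 7, so 33 + 1 = 34.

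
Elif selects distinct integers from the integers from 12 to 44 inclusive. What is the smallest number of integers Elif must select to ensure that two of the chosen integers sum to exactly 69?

24

A set avoiding the sum 69 can contain at most one of each pair {x, 69−x}, plus the 13 elements whose complement lies outside the range.
The integers 12, …, 34 (23 of them) are such a set: any two sum to at least 12+13 = 25 and at most 33+34 = 67 < 69.
By the pigeonhole principle, any 24th integer completes one of the 10 pairs, so 24 choices force a sum of 69.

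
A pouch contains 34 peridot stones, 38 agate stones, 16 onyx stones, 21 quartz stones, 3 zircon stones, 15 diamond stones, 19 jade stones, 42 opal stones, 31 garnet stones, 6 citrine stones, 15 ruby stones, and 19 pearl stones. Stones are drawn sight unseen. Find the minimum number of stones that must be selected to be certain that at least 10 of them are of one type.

Pigeonhole: put each drawn stone into a box by type. The largest draw with every box below 10 takes min(count, 9) from each type; types with fewer than 9 contribute all they have.
Σ min(cᵢ, 9) = 9 + 9 + 9 + 9 + 3 + 9 + 9 + 9 + 9 + 6 + 9 + 9 = 99.
Draw number 99 + 1 = 100 must push one box to 10.

100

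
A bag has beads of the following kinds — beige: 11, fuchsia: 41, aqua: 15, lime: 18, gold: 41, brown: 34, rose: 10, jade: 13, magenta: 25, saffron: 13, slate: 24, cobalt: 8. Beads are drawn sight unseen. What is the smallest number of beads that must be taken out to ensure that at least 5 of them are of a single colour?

49

An adversary could hand out at most 4 beads per colour: 4 + 4 + 4 + 4 + 4 + 4 + 4 + 4 + 4 + 4 + 4 + 4 = 48 beads and still no colour has 5.
By the pigeonhole principle, one more bead lands in a colour already at 4, so 49 draws are enough and 48 are not.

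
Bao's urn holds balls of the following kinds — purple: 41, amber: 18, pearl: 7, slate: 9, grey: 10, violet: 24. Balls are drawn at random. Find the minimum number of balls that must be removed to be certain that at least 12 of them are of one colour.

60

An adversary could hand out at most 11 balls per colour (pearl, slate, grey run out sooner): 11 + 11 + 7 + 9 + 10 + 11 = 59 balls and still no colour has 12.
One more ball lands in a colour already at 11, so 60 draws are enough and 59 are not.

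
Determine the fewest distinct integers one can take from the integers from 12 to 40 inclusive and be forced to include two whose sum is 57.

Two chosen integers sum to 57 exactly when both halves of some pair {x, 57−x} with 17 ≤ x ≤ 57−x ≤ 40 are chosen — 12 such pairs.
The remaining 5 elements (those with no distinct partner in range) can never complete a 57-sum, so the worst case takes all of them and one from each pair: 5 + 12 = 17.
Pigeonhole: the 18th integer has to be the second member of some pair, so 17 + 1 = 18.

18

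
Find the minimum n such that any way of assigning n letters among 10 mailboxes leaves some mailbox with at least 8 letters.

With 70 letters one could put exactly 7 in each of the 10 mailboxes, and no mailbox would reach 8.
One more letter must land in a mailbox that already has 7, giving it 8.
So 10 × 7 + 1 = 71 letters are required.

71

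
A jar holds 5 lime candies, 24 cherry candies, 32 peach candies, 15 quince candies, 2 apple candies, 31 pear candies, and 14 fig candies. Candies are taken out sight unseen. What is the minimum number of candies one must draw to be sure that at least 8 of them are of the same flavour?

43

The 7 flavours are the holes; the candies drawn are the pigeons.
To avoid 8 of any one flavour, the worst case takes at most 7 of each flavour, or every candy of a flavour that has fewer than 7.
That gives 5 + 7 + 7 + 7 + 2 + 7 + 7 = 42 candies with no flavour reaching 8.
The next candy forces some flavour to 8, so 42 + 1 = 43.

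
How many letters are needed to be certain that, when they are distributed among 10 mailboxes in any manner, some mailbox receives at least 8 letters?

With 70 letters one could put exactly 7 in each of the 10 mailboxes, and no mailbox would reach 8.
One more letter must land in a mailbox that already has 7, giving it 8.
So 10 × 7 + 1 = 71 letters are required.

71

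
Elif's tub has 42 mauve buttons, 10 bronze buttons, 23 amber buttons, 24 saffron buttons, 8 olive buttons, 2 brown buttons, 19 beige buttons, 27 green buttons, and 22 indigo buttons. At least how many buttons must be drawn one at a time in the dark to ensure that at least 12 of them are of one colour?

87

The 9 colours are the holes; the buttons drawn are the pigeons.
To avoid 12 of any one colour, the worst case takes at most 11 of each colour, or every button of a colour that has fewer than 11.
That gives 11 + 10 + 11 + 11 + 8 + 2 + 11 + 11 + 11 = 86 buttons with no colour reaching 12.
The next button forces some colour to 12, so 86 + 1 = 87.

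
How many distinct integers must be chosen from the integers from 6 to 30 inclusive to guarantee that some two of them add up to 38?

15

A set avoiding the sum 38 can contain at most one of each pair {x, 38−x}, plus the 3 elements whose complement lies outside the range or equal to its own complement.
The integers 6, …, 19 (14 of them) are such a set: any two sum to at least 6+7 = 13 and at most 18+19 = 37 < 38.
Pigeonhole: any 15th integer completes one of the 11 pairs, so 15 choices force a sum of 38.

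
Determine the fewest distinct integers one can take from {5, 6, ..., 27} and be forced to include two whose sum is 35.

Two chosen integers sum to 35 exactly when both halves of some pair {x, 35−x} with 8 ≤ x ≤ 35−x ≤ 27 are chosen — 10 such pairs.
The remaining 3 elements (those with no distinct partner in range) can never complete a 35-sum, so the worst case takes all of them and one from each pair: 3 + 10 = 13.
By pigeonhole, the 14th integer has to be the second member of some pair, so 13 + 1 = 14.

14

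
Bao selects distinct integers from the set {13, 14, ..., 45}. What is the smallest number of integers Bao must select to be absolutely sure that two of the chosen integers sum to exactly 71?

Group the elements by complementary pair {x, 71−x}: {26,45}, {27,44}, {28,43}, …, giving 10 two-element pairs and 13 integers whose partner 71−x falls outside [13,45].
Pigeonhole: treating each of those 23 groups as a pigeonhole, one can pick one integer per group — 23 integers — with no two summing to 71.
The 24th integer lands in an occupied pair, forcing a sum of 71.

24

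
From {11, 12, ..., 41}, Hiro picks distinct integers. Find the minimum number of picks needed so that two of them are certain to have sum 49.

Group the elements by complementary pair {x, 49−x}: {11,38}, {12,37}, {13,36}, …, giving 14 two-element pairs and 3 integers whose partner 49−x falls outside [11,41].
By pigeonhole, treating each of those 17 groups as a pigeonhole, one can pick one integer per group — 17 integers — with no two summing to 49.
The 18th integer lands in an occupied pair, forcing a sum of 49.

18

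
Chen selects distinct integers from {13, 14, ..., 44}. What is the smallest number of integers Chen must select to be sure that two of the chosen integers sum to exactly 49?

21

A set avoiding the sum 49 can contain at most one of each pair {x, 49−x}, plus the 8 elements whose complement lies outside the range.
The integers 25, …, 44 (20 of them) are such a set: any two sum to at least 25+26 = 51 > 49.
By pigeonhole, any 21st integer completes one of the 12 pairs, so 21 choices force a sum of 49.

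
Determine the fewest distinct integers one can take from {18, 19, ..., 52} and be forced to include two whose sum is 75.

21

Group the elements by complementary pair {x, 75−x}: {23,52}, {24,51}, {25,50}, …, giving 15 two-element pairs and 5 integers whose partner 75−x falls outside [18,52].
Treating each of those 20 groups as a pigeonhole, one can pick one integer per group — 20 integers — with no two summing to 75.
The 21st integer lands in an occupied pair, forcing a sum of 75.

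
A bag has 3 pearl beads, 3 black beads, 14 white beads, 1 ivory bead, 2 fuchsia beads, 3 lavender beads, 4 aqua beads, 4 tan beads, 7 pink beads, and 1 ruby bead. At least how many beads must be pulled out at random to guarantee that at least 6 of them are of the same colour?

Pigeonhole: the 10 colours are the holes; the beads drawn are the pigeons.
To avoid 6 of any one colour, the worst case takes at most 5 of each colour, or every bead of a colour that has fewer than 5.
That gives 3 + 3 + 5 + 1 + 2 + 3 + 4 + 4 + 5 + 1 = 31 beads with no colour reaching 6.
The next bead forces some colour to 6, so 31 + 1 = 32.

32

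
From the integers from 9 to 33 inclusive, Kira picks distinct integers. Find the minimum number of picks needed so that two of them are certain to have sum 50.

18

Two chosen integers sum to 50 exactly when both halves of some pair {x, 50−x} with 17 ≤ x ≤ 50−x ≤ 33 are chosen — 8 such pairs.
The remaining 9 elements (those with no distinct partner in range) can never complete a 50-sum, so the worst case takes all of them and one from each pair: 9 + 8 = 17.
The 18th integer has to be the second member of some pair, so 17 + 1 = 18.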